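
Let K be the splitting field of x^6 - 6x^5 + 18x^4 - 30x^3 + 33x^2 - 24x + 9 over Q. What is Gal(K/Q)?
PGL(2,5)

The polynomial f is an irreducible sextic over Q, so G = Gal(f/Q) is one of the 16 transitive subgroups 6T1, ..., 6T16 of S_6. The discriminant of f is -16003008, which is not a perfect square, so G is not contained in A_6. The transitive groups of degree 6 not contained in A_6 are: C_6 (6T1, order 6), S_3 (6T2, order 6), D_6 (6T3, order 12), C_3 x S_3 (6T5, order 18), A_4 x C_2 (6T6, order 24), S_4 (6T8, order 24), S_3 x S_3 (6T9, order 36), S_4 x C_2 (6T11, order 48), (S_3 x S_3) : C_2 (6T13, order 72), PGL(2,5) (6T14, order 120), S_6 (6T16, order 720). By Dedekind's theorem, for a prime p not dividing disc(f) the degrees of the irreducible factors of f mod p form the cycle type of an element of G. Factoring f modulo the 21 such primes p <= 89 (skipping 2, 3, 7, which divide the discriminant), each new pattern first appears at: mod 5: f = (x^6 + 4x^5 + 3x^4 + 3x^2 + x + 4), pattern 6; mod 11: f = (x + 1)(x^5 + 4x^4 + 3x^3 + 9), pattern 5+1; mod 13: f = (x + 7)(x + 11)(x^4 + 2x^3 + 9x^2 + 5x + 4), pattern 4+1+1; mod 23: f = (x + 15)(x + 19)(x^2 + 13x + 3)(x^2 + 16x + 8), pattern 2+2+1+1; mod 43: f = (x^3 + 16x^2 + 6x + 18)(x^3 + 21x^2 + 20x + 22), pattern 3+3; mod 61: f = (x^2 + 12x + 46)(x^2 + 16x + 56)(x^2 + 27x + 5), pattern 2+2+2. No other pattern occurs in this range, so the set of observed cycle types is {6, 5+1, 4+1+1, 2+2+1+1, 3+3, 2+2+2}. The candidates containing elements of all these cycle types are PGL(2,5) (6T14) of order 120, S_6 (6T16) of order 720; the others are excluded. The observed types are precisely the cycle types that occur in PGL(2,5) (6T14) (apart from the identity). Each of the other remaining candidates has further cycle types, and by the Chebotarev density theorem the matching factorization patterns would occur for a proportion of primes equal to their share of the group: S_6 (6T16) additionally contains elements of type 4+2, 3+2+1, 3+1+1+1, 2+1+1+1+1 (265 of its 720 elements, about 37% of primes). None of the 21 primes tested shows any such pattern (for each of these groups the chance of that is below 10^-4), which rules them out. Hence G = PGL(2,5) (6T14), of order 120.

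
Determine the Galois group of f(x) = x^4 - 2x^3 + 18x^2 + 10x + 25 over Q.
V_4

The polynomial is an irreducible quartic over Q and its discriminant is 41990400 = 6480^2, a perfect square, so the Galois group is contained in A_4. The resolvent cubic y^3 - 18*y^2 - 120*y + 1600 splits completely over Q, which gives the Klein four-group V_4.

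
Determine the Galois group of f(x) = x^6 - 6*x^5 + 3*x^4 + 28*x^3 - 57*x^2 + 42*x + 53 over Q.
The polynomial f is an irreducible sextic over Q, so G = Gal(f/Q) is one of the 16 transitive subgroups 6T1, ..., 6T16 of S_6. The discriminant of f is -450868486864896, which is not a perfect square, so G is not contained in A_6. The transitive groups of degree 6 not contained in A_6 are: C_6 (6T1, order 6), S_3 (6T2, order 6), D_6 (6T3, order 12), C_3 x S_3 (6T5, order 18), A_4 x C_2 (6T6, order 24), S_4 (6T8, order 24), S_3 x S_3 (6T9, order 36), S_4 x C_2 (6T11, order 48), (S_3 x S_3) : C_2 (6T13, order 72), PGL(2,5) (6T14, order 120), S_6 (6T16, order 720). By Dedekind's theorem, for a prime p not dividing disc(f) the degrees of the irreducible factors of f mod p form the cycle type of an element of G. Factoring f modulo the 33 such primes p <= 149 (skipping 2, 3, which divide the discriminant), each new pattern first appears at: mod 5: f = (x^3 + 3x + 2)(x^3 + 4x^2 + 4), pattern 3+3; mod 7: f = (x^6 + x^5 + 3x^4 + 6x^2 + 4), pattern 6; mod 17: f = (x + 3)(x + 12)(x^2 + 15x + 8)(x^2 + 15x + 15), pattern 2+2+1+1; mod 19: f = (x + 4)(x + 6)(x + 11)(x + 13)(x^2 + 17x + 6), pattern 2+1+1+1+1; mod 71: f = (x^2 + 69x + 4)(x^2 + 69x + 19)(x^2 + 69x + 39), pattern 2+2+2. No other pattern occurs in this range, so the set of observed cycle types is {3+3, 6, 2+2+1+1, 2+1+1+1+1, 2+2+2}. The candidates containing elements of all these cycle types are A_4 x C_2 (6T6) of order 24, S_4 x C_2 (6T11) of order 48, (S_3 x S_3) : C_2 (6T13) of order 72, S_6 (6T16) of order 720; the others are excluded. The observed types are precisely the cycle types that occur in A_4 x C_2 (6T6) (apart from the identity). Each of the other remaining candidates has further cycle types, and by the Chebotarev density theorem the matching factorization patterns would occur for a proportion of primes equal to their share of the group: S_4 x C_2 (6T11) additionally contains elements of type 4+2, 4+1+1 (12 of its 48 elements, about 25% of primes); (S_3 x S_3) : C_2 (6T13) additionally contains elements of type 4+2, 3+2+1, 3+1+1+1 (34 of its 72 elements, about 47% of primes); S_6 (6T16) additionally contains elements of type 5+1, 4+2, 4+1+1, 3+2+1, 3+1+1+1 (484 of its 720 elements, about 67% of primes). None of the 33 primes tested shows any such pattern (for each of these groups the chance of that is below 10^-4), which rules them out. Hence G = A_4 x C_2 (6T6), of order 24.

6T6: A_4 x C_2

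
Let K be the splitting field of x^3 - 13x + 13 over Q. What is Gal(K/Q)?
The polynomial is an irreducible cubic over Q and its discriminant is 4225 = 65^2, a perfect square. For an irreducible cubic, a square discriminant forces the Galois group to be A_3, the cyclic group of order 3.

C_3 (also written C3)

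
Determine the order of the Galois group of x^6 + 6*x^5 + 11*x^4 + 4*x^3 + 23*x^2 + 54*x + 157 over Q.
The degree of the splitting field over Q equals the order of the Galois group, so first determine the group. The polynomial f is an irreducible sextic over Q, so G = Gal(f/Q) is one of the 16 transitive subgroups 6T1, ..., 6T16 of S_6. The discriminant of f is -5497558138880000, which is not a perfect square, so G is not contained in A_6. The transitive groups of degree 6 not contained in A_6 are: C_6 (6T1, order 6), S_3 (6T2, order 6), D_6 (6T3, order 12), C_3 x S_3 (6T5, order 18), A_4 x C_2 (6T6, order 24), S_4 (6T8, order 24), S_3 x S_3 (6T9, order 36), S_4 x C_2 (6T11, order 48), (S_3 x S_3) : C_2 (6T13, order 72), PGL(2,5) (6T14, order 120), S_6 (6T16, order 720). By Dedekind's theorem, for a prime p not dividing disc(f) the degrees of the irreducible factors of f mod p form the cycle type of an element of G. Factoring f modulo the 22 such primes p <= 89 (skipping 2, 5, which divide the discriminant), each new pattern first appears at: mod 3: f = (x^3 + x^2 + 2x + 1)(x^3 + 2x^2 + x + 1), pattern 3+3; mod 7: f = (x^2 + 2)(x^2 + 2x + 2)(x^2 + 4x + 6), pattern 2+2+2; mod 13: f = (x + 6)(x + 9)(x^4 + 4x^3 + x^2 + 7x + 7), pattern 4+1+1; mod 43: f = (x + 20)(x + 25)(x^2 + 2x + 17)(x^2 + 2x + 41), pattern 2+2+1+1. No other pattern occurs in this range, so the set of observed cycle types is {3+3, 2+2+2, 4+1+1, 2+2+1+1}. The candidates containing elements of all these cycle types are S_4 (6T8) of order 24, S_4 x C_2 (6T11) of order 48, PGL(2,5) (6T14) of order 120, S_6 (6T16) of order 720; the others are excluded. The observed types are precisely the cycle types that occur in S_4 (6T8) (apart from the identity). Each of the other remaining candidates has further cycle types, and by the Chebotarev density theorem the matching factorization patterns would occur for a proportion of primes equal to their share of the group: S_4 x C_2 (6T11) additionally contains elements of type 6, 4+2, 2+1+1+1+1 (17 of its 48 elements, about 35% of primes); PGL(2,5) (6T14) additionally contains elements of type 6, 5+1 (44 of its 120 elements, about 37% of primes); S_6 (6T16) additionally contains elements of type 6, 5+1, 4+2, 3+2+1, 3+1+1+1, 2+1+1+1+1 (529 of its 720 elements, about 73% of primes). None of the 22 primes tested shows any such pattern (for each of these groups the chance of that is below 10^-4), which rules them out. Hence G = S_4 (6T8), of order 24. The Galois group S_4 (6T8) has order 24, so the splitting field has degree 24 over Q.

24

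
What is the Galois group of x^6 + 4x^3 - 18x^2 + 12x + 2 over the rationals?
The polynomial f is an irreducible sextic over Q, so G = Gal(f/Q) is one of the 16 transitive subgroups 6T1, ..., 6T16 of S_6. The discriminant of f is 4516300800, which is not a perfect square, so G is not contained in A_6. The transitive groups of degree 6 not contained in A_6 are: C_6 (6T1, order 6), S_3 (6T2, order 6), D_6 (6T3, order 12), C_3 x S_3 (6T5, order 18), A_4 x C_2 (6T6, order 24), S_4 (6T8, order 24), S_3 x S_3 (6T9, order 36), S_4 x C_2 (6T11, order 48), (S_3 x S_3) : C_2 (6T13, order 72), PGL(2,5) (6T14, order 120), S_6 (6T16, order 720). By Dedekind's theorem, for a prime p not dividing disc(f) the degrees of the irreducible factors of f mod p form the cycle type of an element of G. Factoring f modulo the 79 such primes p <= 431 (skipping 2, 3, 5, 11, which divide the discriminant), each new pattern first appears at: mod 7: f = (x^3 + 2x + 6)(x^3 + 5x + 5), pattern 3+3; mod 13: f = (x^6 + 4x^3 + 8x^2 + 12x + 2), pattern 6; mod 17: f = (x + 3)(x + 13)(x^2 + 4x + 15)(x^2 + 14x + 10), pattern 2+2+1+1; mod 29: f = (x^2 + 3)(x^2 + 6x + 21)(x^2 + 23x + 12), pattern 2+2+2; mod 31: f = (x + 1)(x + 2)(x + 6)(x + 8)(x + 17)(x + 28), pattern 1+1+1+1+1+1. No other pattern occurs in this range, so the set of observed cycle types is {3+3, 6, 2+2+1+1, 2+2+2, 1+1+1+1+1+1}. The candidates containing elements of all these cycle types are D_6 (6T3) of order 12, A_4 x C_2 (6T6) of order 24, S_3 x S_3 (6T9) of order 36, S_4 x C_2 (6T11) of order 48, (S_3 x S_3) : C_2 (6T13) of order 72, PGL(2,5) (6T14) of order 120, S_6 (6T16) of order 720; the others are excluded. The observed types are precisely the cycle types that occur in D_6 (6T3). Each of the other remaining candidates has further cycle types, and by the Chebotarev density theorem the matching factorization patterns would occur for a proportion of primes equal to their share of the group: A_4 x C_2 (6T6) additionally contains elements of type 2+1+1+1+1 (3 of its 24 elements, about 12% of primes); S_3 x S_3 (6T9) additionally contains elements of type 3+1+1+1 (4 of its 36 elements, about 11% of primes); S_4 x C_2 (6T11) additionally contains elements of type 4+2, 4+1+1, 2+1+1+1+1 (15 of its 48 elements, about 31% of primes); (S_3 x S_3) : C_2 (6T13) additionally contains elements of type 4+2, 3+2+1, 3+1+1+1, 2+1+1+1+1 (40 of its 72 elements, about 56% of primes); PGL(2,5) (6T14) additionally contains elements of type 5+1, 4+1+1 (54 of its 120 elements, about 45% of primes); S_6 (6T16) additionally contains elements of type 5+1, 4+2, 4+1+1, 3+2+1, 3+1+1+1, 2+1+1+1+1 (499 of its 720 elements, about 69% of primes). None of the 79 primes tested shows any such pattern (for each of these groups the chance of that is below 10^-4), which rules them out. Hence G = D_6 (6T3), of order 12.

D_6 (also written D6)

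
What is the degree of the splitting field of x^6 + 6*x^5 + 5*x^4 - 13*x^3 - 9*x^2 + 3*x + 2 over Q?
The degree of the splitting field over Q equals the order of the Galois group, so first determine the group. The polynomial f is an irreducible sextic over Q, so G = Gal(f/Q) is one of the 16 transitive subgroups 6T1, ..., 6T16 of S_6. The discriminant of f is 30991489 = 5567^2, a perfect square, so G is contained in A_6. The transitive groups of degree 6 contained in A_6 are: A_4 (6T4, order 12), S_4 (6T7, order 24), (C_3 x C_3) : C_4 (6T10, order 36), PSL(2,5) (6T12, order 60), A_6 (6T15, order 360). By Dedekind's theorem, for a prime p not dividing disc(f) the degrees of the irreducible factors of f mod p form the cycle type of an element of G. Factoring f modulo the 21 such primes p <= 79 (skipping 19, which divides the discriminant), each new pattern first appears at: mod 2: f = (x)(x^5 + x^3 + x^2 + x + 1), pattern 5+1; mod 7: f = (x^3 + x^2 + 3x + 1)(x^3 + 5x^2 + 4x + 2), pattern 3+3; mod 61: f = (x + 3)(x + 25)(x^2 + 48x + 25)(x^2 + 52x + 38), pattern 2+2+1+1. No other pattern occurs in this range, so the set of observed cycle types is {5+1, 3+3, 2+2+1+1}. The candidates containing elements of all these cycle types are PSL(2,5) (6T12) of order 60, A_6 (6T15) of order 360; the others are excluded. The observed types are precisely the cycle types that occur in PSL(2,5) (6T12) (apart from the identity). Each of the other remaining candidates has further cycle types, and by the Chebotarev density theorem the matching factorization patterns would occur for a proportion of primes equal to their share of the group: A_6 (6T15) additionally contains elements of type 4+2, 3+1+1+1 (130 of its 360 elements, about 36% of primes). None of the 21 primes tested shows any such pattern (for each of these groups the chance of that is below 10^-4), which rules them out. Hence G = PSL(2,5) (6T12), of order 60. The Galois group PSL(2,5) (6T12) has order 60, so the splitting field has degree 60 over Q.

60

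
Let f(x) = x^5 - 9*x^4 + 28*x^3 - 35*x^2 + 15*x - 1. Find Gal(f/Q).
The polynomial f is an irreducible quintic over Q, so G = Gal(f/Q) is a transitive subgroup of S_5: one of C_5 (5T1, order 5), D_5 (5T2, order 10), F_20 (5T3, order 20), A_5 (5T4, order 60) or S_5 (5T5, order 120). The discriminant of f is 14641 = 121^2, a perfect square, so G is contained in A_5. The transitive groups of degree 5 contained in A_5 are: C_5 (5T1, order 5), D_5 (5T2, order 10), A_5 (5T4, order 60). By Dedekind's theorem, for a prime p not dividing disc(f) the degrees of the irreducible factors of f mod p form the cycle type of an element of G. Factoring f modulo the 14 such primes p <= 47 (skipping 11, which divides the discriminant), each new pattern first appears at: mod 2: f = (x^5 + x^4 + x^2 + x + 1), pattern 5; mod 23: f = (x + 7)(x + 10)(x + 11)(x + 15)(x + 17), pattern 1+1+1+1+1. No other pattern occurs in this range, so the set of observed cycle types is {5, 1+1+1+1+1}. The candidates containing elements of all these cycle types are C_5 (5T1) of order 5, D_5 (5T2) of order 10, A_5 (5T4) of order 60; the others are excluded. The observed types are precisely the cycle types that occur in C_5 (5T1). Each of the other remaining candidates has further cycle types, and by the Chebotarev density theorem the matching factorization patterns would occur for a proportion of primes equal to their share of the group: D_5 (5T2) additionally contains elements of type 2+2+1 (5 of its 10 elements, about 50% of primes); A_5 (5T4) additionally contains elements of type 3+1+1, 2+2+1 (35 of its 60 elements, about 58% of primes). None of the 14 primes tested shows any such pattern (for each of these groups the chance of that is below 10^-4), which rules them out. Hence G = C_5 (5T1), of order 5.

C_5, the cyclic group of order 5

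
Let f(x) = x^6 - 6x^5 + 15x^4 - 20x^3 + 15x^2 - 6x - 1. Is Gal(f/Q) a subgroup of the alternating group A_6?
The polynomial is irreducible of degree 6 over Q. Its discriminant is 1492992, which is not a perfect square. A Galois group lies in the alternating group exactly when the discriminant is a square in Q, so the Galois group (D_6) is not contained in A_6.

No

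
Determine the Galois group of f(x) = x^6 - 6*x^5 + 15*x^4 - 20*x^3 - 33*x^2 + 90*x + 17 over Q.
A_4 x C_2 (order 24)

The polynomial f is an irreducible sextic over Q, so G = Gal(f/Q) is one of the 16 transitive subgroups 6T1, ..., 6T16 of S_6. The discriminant of f is -450868486864896, which is not a perfect square, so G is not contained in A_6. The transitive groups of degree 6 not contained in A_6 are: C_6 (6T1, order 6), S_3 (6T2, order 6), D_6 (6T3, order 12), C_3 x S_3 (6T5, order 18), A_4 x C_2 (6T6, order 24), S_4 (6T8, order 24), S_3 x S_3 (6T9, order 36), S_4 x C_2 (6T11, order 48), (S_3 x S_3) : C_2 (6T13, order 72), PGL(2,5) (6T14, order 120), S_6 (6T16, order 720). By Dedekind's theorem, for a prime p not dividing disc(f) the degrees of the irreducible factors of f mod p form the cycle type of an element of G. Factoring f modulo the 33 such primes p <= 149 (skipping 2, 3, which divide the discriminant), each new pattern first appears at: mod 5: f = (x^3 + x^2 + 3x + 4)(x^3 + 3x^2 + 4x + 3), pattern 3+3; mod 7: f = (x^6 + x^5 + x^4 + x^3 + 2x^2 + 6x + 3), pattern 6; mod 17: f = (x)(x + 15)(x^2 + 15x + 7)(x^2 + 15x + 13), pattern 2+2+1+1; mod 19: f = (x + 2)(x + 5)(x + 12)(x + 15)(x^2 + 17x + 8), pattern 2+1+1+1+1; mod 71: f = (x^2 + 69x + 30)(x^2 + 69x + 50)(x^2 + 69x + 65), pattern 2+2+2. No other pattern occurs in this range, so the set of observed cycle types is {3+3, 6, 2+2+1+1, 2+1+1+1+1, 2+2+2}. The candidates containing elements of all these cycle types are A_4 x C_2 (6T6) of order 24, S_4 x C_2 (6T11) of order 48, (S_3 x S_3) : C_2 (6T13) of order 72, S_6 (6T16) of order 720; the others are excluded. The observed types are precisely the cycle types that occur in A_4 x C_2 (6T6) (apart from the identity). Each of the other remaining candidates has further cycle types, and by the Chebotarev density theorem the matching factorization patterns would occur for a proportion of primes equal to their share of the group: S_4 x C_2 (6T11) additionally contains elements of type 4+2, 4+1+1 (12 of its 48 elements, about 25% of primes); (S_3 x S_3) : C_2 (6T13) additionally contains elements of type 4+2, 3+2+1, 3+1+1+1 (34 of its 72 elements, about 47% of primes); S_6 (6T16) additionally contains elements of type 5+1, 4+2, 4+1+1, 3+2+1, 3+1+1+1 (484 of its 720 elements, about 67% of primes). None of the 33 primes tested shows any such pattern (for each of these groups the chance of that is below 10^-4), which rules them out. Hence G = A_4 x C_2 (6T6), of order 24.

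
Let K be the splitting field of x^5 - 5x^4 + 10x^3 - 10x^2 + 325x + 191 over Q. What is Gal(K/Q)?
5T4: A_5

The polynomial f is an irreducible quintic over Q, so G = Gal(f/Q) is a transitive subgroup of S_5: one of C_5 (5T1, order 5), D_5 (5T2, order 10), F_20 (5T3, order 20), A_5 (5T4, order 60) or S_5 (5T5, order 120). The discriminant of f is 1073741824000000 = 32768000^2, a perfect square, so G is contained in A_5. The transitive groups of degree 5 contained in A_5 are: C_5 (5T1, order 5), D_5 (5T2, order 10), A_5 (5T4, order 60). By Dedekind's theorem, for a prime p not dividing disc(f) the degrees of the irreducible factors of f mod p form the cycle type of an element of G. Factoring f modulo the 2 such primes p <= 7 (skipping 2, 5, which divide the discriminant), each new pattern first appears at: mod 3: f = (x^5 + x^4 + x^3 + 2x^2 + x + 2), pattern 5; mod 7: f = (x + 3)(x + 5)(x^3 + x^2 + x + 2), pattern 3+1+1. No other pattern occurs in this range, so the set of observed cycle types is {5, 3+1+1}. Among the candidates above, the only group containing elements of all these cycle types is A_5 (5T4) — each of C_5 (5T1), D_5 (5T2) lacks at least one of them. Hence G = A_5 (5T4), of order 60.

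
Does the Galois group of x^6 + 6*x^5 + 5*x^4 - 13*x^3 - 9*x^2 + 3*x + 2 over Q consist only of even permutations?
The polynomial is irreducible of degree 6 over Q. Its discriminant is 30991489 = 5567^2, a perfect square. A Galois group lies in the alternating group exactly when the discriminant is a square in Q, so the Galois group (PSL(2,5)) is contained in A_6.

Yes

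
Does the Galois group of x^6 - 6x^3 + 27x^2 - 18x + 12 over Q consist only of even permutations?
The polynomial is irreducible of degree 6 over Q. Its discriminant is -1160950579200, which is not a perfect square. A Galois group lies in the alternating group exactly when the discriminant is a square in Q, so the Galois group (S_3) is not contained in A_6.

No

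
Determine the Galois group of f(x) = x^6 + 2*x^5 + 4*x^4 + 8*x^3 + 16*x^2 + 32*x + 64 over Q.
The polynomial f is an irreducible sextic over Q, so G = Gal(f/Q) is one of the 16 transitive subgroups 6T1, ..., 6T16 of S_6. The discriminant of f is -18046378835968, which is not a perfect square, so G is not contained in A_6. The transitive groups of degree 6 not contained in A_6 are: C_6 (6T1, order 6), S_3 (6T2, order 6), D_6 (6T3, order 12), C_3 x S_3 (6T5, order 18), A_4 x C_2 (6T6, order 24), S_4 (6T8, order 24), S_3 x S_3 (6T9, order 36), S_4 x C_2 (6T11, order 48), (S_3 x S_3) : C_2 (6T13, order 72), PGL(2,5) (6T14, order 120), S_6 (6T16, order 720). By Dedekind's theorem, for a prime p not dividing disc(f) the degrees of the irreducible factors of f mod p form the cycle type of an element of G. Factoring f modulo the 37 such primes p <= 167 (skipping 2, 7, which divide the discriminant), each new pattern first appears at: mod 3: f = (x^6 + 2x^5 + x^4 + 2x^3 + x^2 + 2x + 1), pattern 6; mod 11: f = (x^3 + 3x^2 + 2x + 3)(x^3 + 10x^2 + 5x + 3), pattern 3+3; mod 13: f = (x^2 + 6x + 4)(x^2 + 10x + 4)(x^2 + 12x + 4), pattern 2+2+2; mod 29: f = (x + 8)(x + 10)(x + 12)(x + 15)(x + 18)(x + 26), pattern 1+1+1+1+1+1. No other pattern occurs in this range, so the set of observed cycle types is {6, 3+3, 2+2+2, 1+1+1+1+1+1}. The candidates containing elements of all these cycle types are C_6 (6T1) of order 6, D_6 (6T3) of order 12, C_3 x S_3 (6T5) of order 18, A_4 x C_2 (6T6) of order 24, S_3 x S_3 (6T9) of order 36, S_4 x C_2 (6T11) of order 48, (S_3 x S_3) : C_2 (6T13) of order 72, PGL(2,5) (6T14) of order 120, S_6 (6T16) of order 720; the others are excluded. The observed types are precisely the cycle types that occur in C_6 (6T1). Each of the other remaining candidates has further cycle types, and by the Chebotarev density theorem the matching factorization patterns would occur for a proportion of primes equal to their share of the group: D_6 (6T3) additionally contains elements of type 2+2+1+1 (3 of its 12 elements, about 25% of primes); C_3 x S_3 (6T5) additionally contains elements of type 3+1+1+1 (4 of its 18 elements, about 22% of primes); A_4 x C_2 (6T6) additionally contains elements of type 2+2+1+1, 2+1+1+1+1 (6 of its 24 elements, about 25% of primes); S_3 x S_3 (6T9) additionally contains elements of type 3+1+1+1, 2+2+1+1 (13 of its 36 elements, about 36% of primes); S_4 x C_2 (6T11) additionally contains elements of type 4+2, 4+1+1, 2+2+1+1, 2+1+1+1+1 (24 of its 48 elements, about 50% of primes); (S_3 x S_3) : C_2 (6T13) additionally contains elements of type 4+2, 3+2+1, 3+1+1+1, 2+2+1+1, 2+1+1+1+1 (49 of its 72 elements, about 68% of primes); PGL(2,5) (6T14) additionally contains elements of type 5+1, 4+1+1, 2+2+1+1 (69 of its 120 elements, about 58% of primes); S_6 (6T16) additionally contains elements of type 5+1, 4+2, 4+1+1, 3+2+1, 3+1+1+1, 2+2+1+1, 2+1+1+1+1 (544 of its 720 elements, about 76% of primes). None of the 37 primes tested shows any such pattern (for each of these groups the chance of that is below 10^-4), which rules them out. Hence G = C_6 (6T1), of order 6.

6T1: C_6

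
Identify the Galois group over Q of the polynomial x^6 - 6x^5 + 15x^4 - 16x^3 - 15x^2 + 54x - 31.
The polynomial f is an irreducible sextic over Q, so G = Gal(f/Q) is one of the 16 transitive subgroups 6T1, ..., 6T16 of S_6. The discriminant of f is 4516300800, which is not a perfect square, so G is not contained in A_6. The transitive groups of degree 6 not contained in A_6 are: C_6 (6T1, order 6), S_3 (6T2, order 6), D_6 (6T3, order 12), C_3 x S_3 (6T5, order 18), A_4 x C_2 (6T6, order 24), S_4 (6T8, order 24), S_3 x S_3 (6T9, order 36), S_4 x C_2 (6T11, order 48), (S_3 x S_3) : C_2 (6T13, order 72), PGL(2,5) (6T14, order 120), S_6 (6T16, order 720). By Dedekind's theorem, for a prime p not dividing disc(f) the degrees of the irreducible factors of f mod p form the cycle type of an element of G. Factoring f modulo the 79 such primes p <= 431 (skipping 2, 3, 5, 11, which divide the discriminant), each new pattern first appears at: mod 7: f = (x^3 + 4x^2 + x + 6)(x^3 + 4x^2 + 5x + 3), pattern 3+3; mod 13: f = (x^6 + 7x^5 + 2x^4 + 10x^3 + 11x^2 + 2x + 8), pattern 6; mod 17: f = (x + 2)(x + 12)(x^2 + 2x + 12)(x^2 + 12x + 14), pattern 2+2+1+1; mod 29: f = (x^2 + 4x + 16)(x^2 + 21x + 19)(x^2 + 27x + 4), pattern 2+2+2; mod 31: f = (x)(x + 1)(x + 5)(x + 7)(x + 16)(x + 27), pattern 1+1+1+1+1+1. No other pattern occurs in this range, so the set of observed cycle types is {3+3, 6, 2+2+1+1, 2+2+2, 1+1+1+1+1+1}. The candidates containing elements of all these cycle types are D_6 (6T3) of order 12, A_4 x C_2 (6T6) of order 24, S_3 x S_3 (6T9) of order 36, S_4 x C_2 (6T11) of order 48, (S_3 x S_3) : C_2 (6T13) of order 72, PGL(2,5) (6T14) of order 120, S_6 (6T16) of order 720; the others are excluded. The observed types are precisely the cycle types that occur in D_6 (6T3). Each of the other remaining candidates has further cycle types, and by the Chebotarev density theorem the matching factorization patterns would occur for a proportion of primes equal to their share of the group: A_4 x C_2 (6T6) additionally contains elements of type 2+1+1+1+1 (3 of its 24 elements, about 12% of primes); S_3 x S_3 (6T9) additionally contains elements of type 3+1+1+1 (4 of its 36 elements, about 11% of primes); S_4 x C_2 (6T11) additionally contains elements of type 4+2, 4+1+1, 2+1+1+1+1 (15 of its 48 elements, about 31% of primes); (S_3 x S_3) : C_2 (6T13) additionally contains elements of type 4+2, 3+2+1, 3+1+1+1, 2+1+1+1+1 (40 of its 72 elements, about 56% of primes); PGL(2,5) (6T14) additionally contains elements of type 5+1, 4+1+1 (54 of its 120 elements, about 45% of primes); S_6 (6T16) additionally contains elements of type 5+1, 4+2, 4+1+1, 3+2+1, 3+1+1+1, 2+1+1+1+1 (499 of its 720 elements, about 69% of primes). None of the 79 primes tested shows any such pattern (for each of these groups the chance of that is below 10^-4), which rules them out. Hence G = D_6 (6T3), of order 12.

D_6 (also written D6)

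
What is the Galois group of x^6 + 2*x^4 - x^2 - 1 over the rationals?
The polynomial f is an irreducible sextic over Q, so G = Gal(f/Q) is one of the 16 transitive subgroups 6T1, ..., 6T16 of S_6. The discriminant of f is 153664 = 392^2, a perfect square, so G is contained in A_6. The transitive groups of degree 6 contained in A_6 are: A_4 (6T4, order 12), S_4 (6T7, order 24), (C_3 x C_3) : C_4 (6T10, order 36), PSL(2,5) (6T12, order 60), A_6 (6T15, order 360). By Dedekind's theorem, for a prime p not dividing disc(f) the degrees of the irreducible factors of f mod p form the cycle type of an element of G. Factoring f modulo the 33 such primes p <= 149 (skipping 2, 7, which divide the discriminant), each new pattern first appears at: mod 3: f = (x^3 + x^2 + 2)(x^3 + 2x^2 + 1), pattern 3+3; mod 13: f = (x + 2)(x + 11)(x^2 + 8)(x^2 + 11), pattern 2+2+1+1. No other pattern occurs in this range, so the set of observed cycle types is {3+3, 2+2+1+1}. The candidates containing elements of all these cycle types are A_4 (6T4) of order 12, S_4 (6T7) of order 24, (C_3 x C_3) : C_4 (6T10) of order 36, PSL(2,5) (6T12) of order 60, A_6 (6T15) of order 360; the others are excluded. The observed types are precisely the cycle types that occur in A_4 (6T4) (apart from the identity). Each of the other remaining candidates has further cycle types, and by the Chebotarev density theorem the matching factorization patterns would occur for a proportion of primes equal to their share of the group: S_4 (6T7) additionally contains elements of type 4+2 (6 of its 24 elements, about 25% of primes); (C_3 x C_3) : C_4 (6T10) additionally contains elements of type 4+2, 3+1+1+1 (22 of its 36 elements, about 61% of primes); PSL(2,5) (6T12) additionally contains elements of type 5+1 (24 of its 60 elements, about 40% of primes); A_6 (6T15) additionally contains elements of type 5+1, 4+2, 3+1+1+1 (274 of its 360 elements, about 76% of primes). None of the 33 primes tested shows any such pattern (for each of these groups the chance of that is below 10^-4), which rules them out. Hence G = A_4 (6T4), of order 12.

A_4 (order 12)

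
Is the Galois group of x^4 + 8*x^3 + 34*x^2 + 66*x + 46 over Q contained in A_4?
No

The polynomial is irreducible of degree 4 over Q. Its discriminant is 195536, which is not a perfect square. A Galois group lies in the alternating group exactly when the discriminant is a square in Q, so the Galois group (S_4) is not contained in A_4.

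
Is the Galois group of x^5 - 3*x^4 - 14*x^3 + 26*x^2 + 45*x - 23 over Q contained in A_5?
The polynomial is irreducible of degree 5 over Q. Its discriminant is 15352201216 = 123904^2, a perfect square. A Galois group lies in the alternating group exactly when the discriminant is a square in Q, so the Galois group (C_5) is contained in A_5.

Yes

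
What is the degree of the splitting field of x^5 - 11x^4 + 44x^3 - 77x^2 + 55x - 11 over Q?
The degree of the splitting field over Q equals the order of the Galois group, so first determine the group. The polynomial f is an irreducible quintic over Q, so G = Gal(f/Q) is a transitive subgroup of S_5: one of C_5 (5T1, order 5), D_5 (5T2, order 10), F_20 (5T3, order 20), A_5 (5T4, order 60) or S_5 (5T5, order 120). The discriminant of f is 14641 = 121^2, a perfect square, so G is contained in A_5. The transitive groups of degree 5 contained in A_5 are: C_5 (5T1, order 5), D_5 (5T2, order 10), A_5 (5T4, order 60). By Dedekind's theorem, for a prime p not dividing disc(f) the degrees of the irreducible factors of f mod p form the cycle type of an element of G. Factoring f modulo the 14 such primes p <= 47 (skipping 11, which divides the discriminant), each new pattern first appears at: mod 2: f = (x^5 + x^4 + x^2 + x + 1), pattern 5; mod 23: f = (x + 2)(x + 4)(x + 8)(x + 9)(x + 12), pattern 1+1+1+1+1. No other pattern occurs in this range, so the set of observed cycle types is {5, 1+1+1+1+1}. The candidates containing elements of all these cycle types are C_5 (5T1) of order 5, D_5 (5T2) of order 10, A_5 (5T4) of order 60; the others are excluded. The observed types are precisely the cycle types that occur in C_5 (5T1). Each of the other remaining candidates has further cycle types, and by the Chebotarev density theorem the matching factorization patterns would occur for a proportion of primes equal to their share of the group: D_5 (5T2) additionally contains elements of type 2+2+1 (5 of its 10 elements, about 50% of primes); A_5 (5T4) additionally contains elements of type 3+1+1, 2+2+1 (35 of its 60 elements, about 58% of primes). None of the 14 primes tested shows any such pattern (for each of these groups the chance of that is below 10^-4), which rules them out. Hence G = C_5 (5T1), of order 5. The Galois group C_5 (5T1) has order 5, so the splitting field has degree 5 over Q.

5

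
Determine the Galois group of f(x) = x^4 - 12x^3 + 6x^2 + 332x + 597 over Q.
A_4 (also written A4)

The polynomial is an irreducible quartic over Q and its discriminant is 18011787264 = 134208^2, a perfect square, so the Galois group is contained in A_4. The resolvent cubic y^3 - 6*y^2 - 6372*y - 181864 is irreducible over Q. An irreducible resolvent with square discriminant gives A_4.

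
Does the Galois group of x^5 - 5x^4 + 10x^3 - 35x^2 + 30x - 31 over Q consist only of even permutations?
No

The polynomial is irreducible of degree 5 over Q. Its discriminant is 12189453125, which is not a perfect square. A Galois group lies in the alternating group exactly when the discriminant is a square in Q, so the Galois group (F_20) is not contained in A_5.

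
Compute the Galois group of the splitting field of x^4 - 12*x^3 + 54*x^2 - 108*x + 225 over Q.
The polynomial is an irreducible quartic over Q and its discriminant is 764411904 = 27648^2, a perfect square, so the Galois group is contained in A_4. The resolvent cubic y^3 - 54*y^2 + 396*y + 4536 splits completely over Q, which gives the Klein four-group V_4.

V_4 (also written V4)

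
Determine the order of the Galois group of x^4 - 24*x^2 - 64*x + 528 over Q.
The degree of the splitting field over Q equals the order of the Galois group, so first determine the group. The polynomial is an irreducible quartic over Q and its discriminant is 12230590464 = 110592^2, a perfect square, so the Galois group is contained in A_4. The resolvent cubic y^3 + 24*y^2 - 2112*y - 54784 is irreducible over Q. An irreducible resolvent with square discriminant gives A_4. The Galois group A_4 (4T4) has order 12, so the splitting field has degree 12 over Q.

12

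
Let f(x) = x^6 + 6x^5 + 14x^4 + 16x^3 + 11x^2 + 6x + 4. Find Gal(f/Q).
S_4, S_4(6c), the S_4-action on 6 points not in A_6

The polynomial f is an irreducible sextic over Q, so G = Gal(f/Q) is one of the 16 transitive subgroups 6T1, ..., 6T16 of S_6. The discriminant of f is -5120000, which is not a perfect square, so G is not contained in A_6. The transitive groups of degree 6 not contained in A_6 are: C_6 (6T1, order 6), S_3 (6T2, order 6), D_6 (6T3, order 12), C_3 x S_3 (6T5, order 18), A_4 x C_2 (6T6, order 24), S_4 (6T8, order 24), S_3 x S_3 (6T9, order 36), S_4 x C_2 (6T11, order 48), (S_3 x S_3) : C_2 (6T13, order 72), PGL(2,5) (6T14, order 120), S_6 (6T16, order 720). By Dedekind's theorem, for a prime p not dividing disc(f) the degrees of the irreducible factors of f mod p form the cycle type of an element of G. Factoring f modulo the 22 such primes p <= 89 (skipping 2, 5, which divide the discriminant), each new pattern first appears at: mod 3: f = (x^3 + x^2 + 2x + 1)(x^3 + 2x^2 + x + 1), pattern 3+3; mod 7: f = (x^2 + x + 6)(x^2 + 2x + 3)(x^2 + 3x + 1), pattern 2+2+2; mod 13: f = (x + 5)(x + 10)(x^4 + 4x^3 + 8x^2 + 8x + 11), pattern 4+1+1; mod 43: f = (x + 13)(x + 32)(x^2 + 2x + 5)(x^2 + 2x + 11), pattern 2+2+1+1. No other pattern occurs in this range, so the set of observed cycle types is {3+3, 2+2+2, 4+1+1, 2+2+1+1}. The candidates containing elements of all these cycle types are S_4 (6T8) of order 24, S_4 x C_2 (6T11) of order 48, PGL(2,5) (6T14) of order 120, S_6 (6T16) of order 720; the others are excluded. The observed types are precisely the cycle types that occur in S_4 (6T8) (apart from the identity). Each of the other remaining candidates has further cycle types, and by the Chebotarev density theorem the matching factorization patterns would occur for a proportion of primes equal to their share of the group: S_4 x C_2 (6T11) additionally contains elements of type 6, 4+2, 2+1+1+1+1 (17 of its 48 elements, about 35% of primes); PGL(2,5) (6T14) additionally contains elements of type 6, 5+1 (44 of its 120 elements, about 37% of primes); S_6 (6T16) additionally contains elements of type 6, 5+1, 4+2, 3+2+1, 3+1+1+1, 2+1+1+1+1 (529 of its 720 elements, about 73% of primes). None of the 22 primes tested shows any such pattern (for each of these groups the chance of that is below 10^-4), which rules them out. Hence G = S_4 (6T8), of order 24.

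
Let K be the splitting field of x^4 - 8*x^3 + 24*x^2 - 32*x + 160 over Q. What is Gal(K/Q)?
The polynomial is an irreducible quartic over Q and its discriminant is 764411904 = 27648^2, a perfect square, so the Galois group is contained in A_4. The resolvent cubic y^3 - 24*y^2 - 384*y + 4096 splits completely over Q, which gives the Klein four-group V_4.

V_4 (order 4)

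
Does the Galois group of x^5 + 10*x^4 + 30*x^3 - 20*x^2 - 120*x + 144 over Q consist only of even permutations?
The polynomial is irreducible of degree 5 over Q. Its discriminant is 1327104000000 = 1152000^2, a perfect square. A Galois group lies in the alternating group exactly when the discriminant is a square in Q, so the Galois group (D_5) is contained in A_5.

Yes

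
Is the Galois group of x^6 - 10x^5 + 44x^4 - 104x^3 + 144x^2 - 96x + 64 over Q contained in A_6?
The polynomial is irreducible of degree 6 over Q. Its discriminant is -18046378835968, which is not a perfect square. A Galois group lies in the alternating group exactly when the discriminant is a square in Q, so the Galois group (C_6) is not contained in A_6.

No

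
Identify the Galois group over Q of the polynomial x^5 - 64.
F_20 (also written F20)

The polynomial f is an irreducible quintic over Q, so G = Gal(f/Q) is a transitive subgroup of S_5: one of C_5 (5T1, order 5), D_5 (5T2, order 10), F_20 (5T3, order 20), A_5 (5T4, order 60) or S_5 (5T5, order 120). The discriminant of f is 52428800000, which is not a perfect square, so G is not contained in A_5. The transitive groups of degree 5 not contained in A_5 are: F_20 (5T3, order 20), S_5 (5T5, order 120). By Dedekind's theorem, for a prime p not dividing disc(f) the degrees of the irreducible factors of f mod p form the cycle type of an element of G. Factoring f modulo the 18 such primes p <= 71 (skipping 2, 5, which divide the discriminant), each new pattern first appears at: mod 3: f = (x + 2)(x^4 + x^3 + x^2 + x + 1), pattern 4+1; mod 11: f = (x^5 + 2), pattern 5; mod 19: f = (x + 8)(x^2 + 13x + 7)(x^2 + 17x + 7), pattern 2+2+1. No other pattern occurs in this range, so the set of observed cycle types is {4+1, 5, 2+2+1}. The candidates containing elements of all these cycle types are F_20 (5T3) of order 20, S_5 (5T5) of order 120; the others are excluded. The observed types are precisely the cycle types that occur in F_20 (5T3) (apart from the identity). Each of the other remaining candidates has further cycle types, and by the Chebotarev density theorem the matching factorization patterns would occur for a proportion of primes equal to their share of the group: S_5 (5T5) additionally contains elements of type 3+2, 3+1+1, 2+1+1+1 (50 of its 120 elements, about 42% of primes). None of the 18 primes tested shows any such pattern (for each of these groups the chance of that is below 10^-4), which rules them out. Hence G = F_20 (5T3), of order 20.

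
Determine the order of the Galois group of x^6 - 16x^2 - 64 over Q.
The degree of the splitting field over Q equals the order of the Galois group, so first determine the group. The polynomial f is an irreducible sextic over Q, so G = Gal(f/Q) is one of the 16 transitive subgroups 6T1, ..., 6T16 of S_6. The discriminant of f is 36352603193344 = 6029312^2, a perfect square, so G is contained in A_6. The transitive groups of degree 6 contained in A_6 are: A_4 (6T4, order 12), S_4 (6T7, order 24), (C_3 x C_3) : C_4 (6T10, order 36), PSL(2,5) (6T12, order 60), A_6 (6T15, order 360). By Dedekind's theorem, for a prime p not dividing disc(f) the degrees of the irreducible factors of f mod p form the cycle type of an element of G. Factoring f modulo the 79 such primes p <= 419 (skipping 2, 23, which divide the discriminant), each new pattern first appears at: mod 3: f = (x^3 + x^2 + 2x + 1)(x^3 + 2x^2 + 2x + 2), pattern 3+3; mod 5: f = (x^2 + 2)(x^4 + 3x^2 + 3), pattern 4+2; mod 19: f = (x + 9)(x + 10)(x^2 + x + 3)(x^2 + 18x + 3), pattern 2+2+1+1; mod 223: f = (x + 32)(x + 67)(x + 109)(x + 114)(x + 156)(x + 191), pattern 1+1+1+1+1+1. No other pattern occurs in this range, so the set of observed cycle types is {3+3, 4+2, 2+2+1+1, 1+1+1+1+1+1}. The candidates containing elements of all these cycle types are S_4 (6T7) of order 24, (C_3 x C_3) : C_4 (6T10) of order 36, A_6 (6T15) of order 360; the others are excluded. The observed types are precisely the cycle types that occur in S_4 (6T7). Each of the other remaining candidates has further cycle types, and by the Chebotarev density theorem the matching factorization patterns would occur for a proportion of primes equal to their share of the group: (C_3 x C_3) : C_4 (6T10) additionally contains elements of type 3+1+1+1 (4 of its 36 elements, about 11% of primes); A_6 (6T15) additionally contains elements of type 5+1, 3+1+1+1 (184 of its 360 elements, about 51% of primes). None of the 79 primes tested shows any such pattern (for each of these groups the chance of that is below 10^-4), which rules them out. Hence G = S_4 (6T7), of order 24. The Galois group S_4 (6T7) has order 24, so the splitting field has degree 24 over Q.

24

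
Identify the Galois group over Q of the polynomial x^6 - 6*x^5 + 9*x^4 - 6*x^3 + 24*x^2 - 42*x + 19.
A_4 x C_2 (also written A4xC2)

The polynomial f is an irreducible sextic over Q, so G = Gal(f/Q) is one of the 16 transitive subgroups 6T1, ..., 6T16 of S_6. The discriminant of f is -11156429376, which is not a perfect square, so G is not contained in A_6. The transitive groups of degree 6 not contained in A_6 are: C_6 (6T1, order 6), S_3 (6T2, order 6), D_6 (6T3, order 12), C_3 x S_3 (6T5, order 18), A_4 x C_2 (6T6, order 24), S_4 (6T8, order 24), S_3 x S_3 (6T9, order 36), S_4 x C_2 (6T11, order 48), (S_3 x S_3) : C_2 (6T13, order 72), PGL(2,5) (6T14, order 120), S_6 (6T16, order 720). By Dedekind's theorem, for a prime p not dividing disc(f) the degrees of the irreducible factors of f mod p form the cycle type of an element of G. Factoring f modulo the 33 such primes p <= 149 (skipping 2, 3, which divide the discriminant), each new pattern first appears at: mod 5: f = (x^3 + x + 4)(x^3 + 4x^2 + 3x + 1), pattern 3+3; mod 7: f = (x^6 + x^5 + 2x^4 + x^3 + 3x^2 + 5), pattern 6; mod 17: f = (x + 11)(x + 12)(x^2 + x + 6)(x^2 + 4x + 7), pattern 2+2+1+1; mod 19: f = (x)(x + 3)(x + 6)(x + 12)(x^2 + 11x + 13), pattern 2+1+1+1+1; mod 71: f = (x^2 + 30x + 28)(x^2 + 48x + 33)(x^2 + 58x + 19), pattern 2+2+2. No other pattern occurs in this range, so the set of observed cycle types is {3+3, 6, 2+2+1+1, 2+1+1+1+1, 2+2+2}. The candidates containing elements of all these cycle types are A_4 x C_2 (6T6) of order 24, S_4 x C_2 (6T11) of order 48, (S_3 x S_3) : C_2 (6T13) of order 72, S_6 (6T16) of order 720; the others are excluded. The observed types are precisely the cycle types that occur in A_4 x C_2 (6T6) (apart from the identity). Each of the other remaining candidates has further cycle types, and by the Chebotarev density theorem the matching factorization patterns would occur for a proportion of primes equal to their share of the group: S_4 x C_2 (6T11) additionally contains elements of type 4+2, 4+1+1 (12 of its 48 elements, about 25% of primes); (S_3 x S_3) : C_2 (6T13) additionally contains elements of type 4+2, 3+2+1, 3+1+1+1 (34 of its 72 elements, about 47% of primes); S_6 (6T16) additionally contains elements of type 5+1, 4+2, 4+1+1, 3+2+1, 3+1+1+1 (484 of its 720 elements, about 67% of primes). None of the 33 primes tested shows any such pattern (for each of these groups the chance of that is below 10^-4), which rules them out. Hence G = A_4 x C_2 (6T6), of order 24.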